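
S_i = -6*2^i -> [-6, -12, -24, -48, -96]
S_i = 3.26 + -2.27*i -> [3.26, 0.99, -1.28, -3.55, -5.82]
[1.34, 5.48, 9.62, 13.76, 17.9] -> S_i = 1.34 + 4.14*i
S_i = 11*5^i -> [11, 55, 275, 1375, 6875]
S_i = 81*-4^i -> [81, -324, 1296, -5184, 20736]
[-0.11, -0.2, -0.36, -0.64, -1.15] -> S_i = -0.11*1.80^i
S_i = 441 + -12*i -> [441, 429, 417, 405, 393]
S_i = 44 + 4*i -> [44, 48, 52, 56, 60]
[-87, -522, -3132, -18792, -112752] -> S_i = -87*6^i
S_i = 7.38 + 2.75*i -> [7.38, 10.13, 12.88, 15.63, 18.38]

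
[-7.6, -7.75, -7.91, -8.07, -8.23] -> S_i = -7.60*1.02^i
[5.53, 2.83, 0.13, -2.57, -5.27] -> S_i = 5.53 + -2.70*i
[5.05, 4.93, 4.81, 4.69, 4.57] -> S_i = 5.05 + -0.12*i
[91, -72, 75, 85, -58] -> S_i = Random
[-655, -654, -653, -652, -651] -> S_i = -655 + 1*i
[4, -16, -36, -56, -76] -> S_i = 4 + -20*i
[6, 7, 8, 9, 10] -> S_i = 6 + 1*i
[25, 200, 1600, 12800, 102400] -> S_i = 25*8^i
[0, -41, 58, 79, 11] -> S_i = Random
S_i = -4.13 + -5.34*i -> [-4.13, -9.47, -14.81, -20.15, -25.49]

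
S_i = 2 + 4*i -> [2, 6, 10, 14, 18]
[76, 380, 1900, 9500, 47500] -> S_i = 76*5^i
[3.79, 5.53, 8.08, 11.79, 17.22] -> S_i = 3.79*1.46^i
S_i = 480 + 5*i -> [480, 485, 490, 495, 500]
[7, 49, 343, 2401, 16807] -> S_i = 7*7^i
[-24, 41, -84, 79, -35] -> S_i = Random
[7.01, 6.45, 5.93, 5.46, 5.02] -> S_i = 7.01*0.92^i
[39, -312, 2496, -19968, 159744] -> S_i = 39*-8^i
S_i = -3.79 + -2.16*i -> [-3.79, -5.95, -8.11, -10.27, -12.43]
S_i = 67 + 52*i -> [67, 119, 171, 223, 275]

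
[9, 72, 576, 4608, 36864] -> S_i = 9*8^i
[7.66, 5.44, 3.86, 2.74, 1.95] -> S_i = 7.66*0.71^i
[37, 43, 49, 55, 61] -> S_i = 37 + 6*i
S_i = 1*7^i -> [1, 7, 49, 343, 2401]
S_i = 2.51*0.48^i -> [2.51, 1.2, 0.58, 0.28, 0.13]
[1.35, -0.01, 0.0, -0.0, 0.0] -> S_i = 1.35*(-0.01)^i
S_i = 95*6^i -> [95, 570, 3420, 20520, 123120]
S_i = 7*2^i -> [7, 14, 28, 56, 112]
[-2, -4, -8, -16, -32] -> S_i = -2*2^i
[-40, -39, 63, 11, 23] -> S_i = Random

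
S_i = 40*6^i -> [40, 240, 1440, 8640, 51840]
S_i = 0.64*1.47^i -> [0.64, 0.94, 1.38, 2.03, 2.99]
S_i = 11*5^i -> [11, 55, 275, 1375, 6875]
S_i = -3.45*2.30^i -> [-3.45, -7.94, -18.25, -41.98, -96.55]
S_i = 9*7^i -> [9, 63, 441, 3087, 21609]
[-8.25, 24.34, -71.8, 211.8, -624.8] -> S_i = -8.25*(-2.95)^i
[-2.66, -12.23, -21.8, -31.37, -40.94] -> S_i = -2.66 + -9.57*i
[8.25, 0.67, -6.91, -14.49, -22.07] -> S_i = 8.25 + -7.58*i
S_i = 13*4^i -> [13, 52, 208, 832, 3328]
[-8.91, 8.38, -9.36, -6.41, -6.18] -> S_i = Random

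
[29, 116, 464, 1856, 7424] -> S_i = 29*4^i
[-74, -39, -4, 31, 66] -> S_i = -74 + 35*i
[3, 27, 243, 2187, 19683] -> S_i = 3*9^i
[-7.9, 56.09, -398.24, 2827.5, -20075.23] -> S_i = -7.90*(-7.10)^i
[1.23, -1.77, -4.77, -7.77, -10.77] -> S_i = 1.23 + -3.00*i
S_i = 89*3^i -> [89, 267, 801, 2403, 7209]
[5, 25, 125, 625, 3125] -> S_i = 5*5^i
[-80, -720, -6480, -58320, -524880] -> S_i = -80*9^i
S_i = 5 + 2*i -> [5, 7, 9, 11, 13]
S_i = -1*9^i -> [-1, -9, -81, -729, -6561]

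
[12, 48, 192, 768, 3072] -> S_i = 12*4^i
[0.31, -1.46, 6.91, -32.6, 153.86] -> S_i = 0.31*(-4.72)^i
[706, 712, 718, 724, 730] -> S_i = 706 + 6*i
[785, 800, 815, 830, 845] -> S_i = 785 + 15*i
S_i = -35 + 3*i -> [-35, -32, -29, -26, -23]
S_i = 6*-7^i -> [6, -42, 294, -2058, 14406]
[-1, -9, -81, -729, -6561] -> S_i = -1*9^i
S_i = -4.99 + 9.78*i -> [-4.99, 4.79, 14.57, 24.35, 34.13]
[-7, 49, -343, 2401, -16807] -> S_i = -7*-7^i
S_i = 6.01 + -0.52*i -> [6.01, 5.49, 4.97, 4.45, 3.93]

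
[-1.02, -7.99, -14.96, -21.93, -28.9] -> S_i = -1.02 + -6.97*i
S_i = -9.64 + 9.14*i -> [-9.64, -0.5, 8.64, 17.78, 26.92]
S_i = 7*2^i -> [7, 14, 28, 56, 112]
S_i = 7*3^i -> [7, 21, 63, 189, 567]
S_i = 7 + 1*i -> [7, 8, 9, 10, 11]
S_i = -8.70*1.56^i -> [-8.7, -13.57, -21.17, -33.03, -51.52]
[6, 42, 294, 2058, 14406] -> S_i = 6*7^i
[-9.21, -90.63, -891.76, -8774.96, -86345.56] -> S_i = -9.21*9.84^i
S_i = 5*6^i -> [5, 30, 180, 1080, 6480]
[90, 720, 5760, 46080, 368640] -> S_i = 90*8^i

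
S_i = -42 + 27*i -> [-42, -15, 12, 39, 66]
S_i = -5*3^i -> [-5, -15, -45, -135, -405]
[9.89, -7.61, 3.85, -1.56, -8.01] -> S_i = Random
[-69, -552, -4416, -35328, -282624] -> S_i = -69*8^i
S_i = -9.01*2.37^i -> [-9.01, -21.35, -50.61, -119.94, -284.26]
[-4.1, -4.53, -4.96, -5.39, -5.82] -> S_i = -4.10 + -0.43*i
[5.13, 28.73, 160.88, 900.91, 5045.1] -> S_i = 5.13*5.60^i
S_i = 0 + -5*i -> [0, -5, -10, -15, -20]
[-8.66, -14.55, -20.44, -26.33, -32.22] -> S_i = -8.66 + -5.89*i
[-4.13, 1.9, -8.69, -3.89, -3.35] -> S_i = Random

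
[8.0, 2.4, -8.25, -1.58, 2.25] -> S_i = Random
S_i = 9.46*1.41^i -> [9.46, 13.34, 18.81, 26.52, 37.39]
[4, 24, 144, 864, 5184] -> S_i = 4*6^i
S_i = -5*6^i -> [-5, -30, -180, -1080, -6480]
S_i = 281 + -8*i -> [281, 273, 265, 257, 249]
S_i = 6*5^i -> [6, 30, 150, 750, 3750]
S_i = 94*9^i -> [94, 846, 7614, 68526, 616734]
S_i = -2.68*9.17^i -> [-2.68, -24.58, -225.36, -2066.54, -18950.13]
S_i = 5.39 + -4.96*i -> [5.39, 0.43, -4.53, -9.49, -14.45]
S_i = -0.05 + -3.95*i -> [-0.05, -4.0, -7.95, -11.9, -15.85]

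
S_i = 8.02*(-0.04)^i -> [8.02, -0.32, 0.01, -0.0, 0.0]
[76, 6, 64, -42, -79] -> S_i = Random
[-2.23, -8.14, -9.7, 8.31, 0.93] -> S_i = Random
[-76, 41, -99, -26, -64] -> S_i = Random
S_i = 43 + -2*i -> [43, 41, 39, 37, 35]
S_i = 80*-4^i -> [80, -320, 1280, -5120, 20480]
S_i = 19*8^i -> [19, 152, 1216, 9728, 77824]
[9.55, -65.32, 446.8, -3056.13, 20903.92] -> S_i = 9.55*(-6.84)^i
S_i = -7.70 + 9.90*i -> [-7.7, 2.2, 12.1, 22.0, 31.9]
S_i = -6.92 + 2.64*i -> [-6.92, -4.28, -1.64, 1.0, 3.64]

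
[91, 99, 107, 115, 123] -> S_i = 91 + 8*i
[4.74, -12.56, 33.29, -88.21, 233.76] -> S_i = 4.74*(-2.65)^i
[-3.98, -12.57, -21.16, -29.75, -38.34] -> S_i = -3.98 + -8.59*i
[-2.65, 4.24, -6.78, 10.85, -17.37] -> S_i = -2.65*(-1.60)^i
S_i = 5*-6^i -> [5, -30, 180, -1080, 6480]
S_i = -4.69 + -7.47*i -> [-4.69, -12.16, -19.63, -27.1, -34.57]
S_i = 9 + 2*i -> [9, 11, 13, 15, 17]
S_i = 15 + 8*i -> [15, 23, 31, 39, 47]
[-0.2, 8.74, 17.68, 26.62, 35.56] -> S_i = -0.20 + 8.94*i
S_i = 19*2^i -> [19, 38, 76, 152, 304]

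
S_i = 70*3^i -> [70, 210, 630, 1890, 5670]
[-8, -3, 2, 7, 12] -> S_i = -8 + 5*i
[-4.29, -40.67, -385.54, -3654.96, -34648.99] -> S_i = -4.29*9.48^i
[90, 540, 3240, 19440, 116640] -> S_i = 90*6^i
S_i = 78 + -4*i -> [78, 74, 70, 66, 62]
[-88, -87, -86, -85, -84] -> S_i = -88 + 1*i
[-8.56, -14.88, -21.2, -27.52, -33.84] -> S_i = -8.56 + -6.32*i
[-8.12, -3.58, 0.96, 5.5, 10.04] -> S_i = -8.12 + 4.54*i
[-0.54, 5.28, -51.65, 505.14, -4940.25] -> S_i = -0.54*(-9.78)^i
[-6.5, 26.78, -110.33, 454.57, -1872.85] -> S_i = -6.50*(-4.12)^i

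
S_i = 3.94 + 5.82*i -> [3.94, 9.76, 15.58, 21.4, 27.22]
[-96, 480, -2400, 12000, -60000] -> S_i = -96*-5^i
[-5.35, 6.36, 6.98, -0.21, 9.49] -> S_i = Random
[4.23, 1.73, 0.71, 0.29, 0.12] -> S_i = 4.23*0.41^i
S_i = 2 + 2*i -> [2, 4, 6, 8, 10]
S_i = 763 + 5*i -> [763, 768, 773, 778, 783]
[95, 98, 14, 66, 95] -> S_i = Random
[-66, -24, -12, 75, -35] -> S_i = Random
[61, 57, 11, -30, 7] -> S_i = Random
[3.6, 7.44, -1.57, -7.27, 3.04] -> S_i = Random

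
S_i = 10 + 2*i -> [10, 12, 14, 16, 18]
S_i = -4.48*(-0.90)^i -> [-4.48, 4.03, -3.63, 3.27, -2.94]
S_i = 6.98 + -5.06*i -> [6.98, 1.92, -3.14, -8.2, -13.26]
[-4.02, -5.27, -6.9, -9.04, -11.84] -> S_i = -4.02*1.31^i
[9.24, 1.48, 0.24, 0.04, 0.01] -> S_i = 9.24*0.16^i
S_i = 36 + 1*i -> [36, 37, 38, 39, 40]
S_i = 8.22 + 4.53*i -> [8.22, 12.75, 17.28, 21.81, 26.34]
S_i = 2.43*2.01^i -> [2.43, 4.88, 9.82, 19.73, 39.66]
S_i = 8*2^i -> [8, 16, 32, 64, 128]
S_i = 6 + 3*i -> [6, 9, 12, 15, 18]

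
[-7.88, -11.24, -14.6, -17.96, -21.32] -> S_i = -7.88 + -3.36*i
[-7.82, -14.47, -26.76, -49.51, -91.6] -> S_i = -7.82*1.85^i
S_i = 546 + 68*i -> [546, 614, 682, 750, 818]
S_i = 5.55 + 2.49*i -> [5.55, 8.04, 10.53, 13.02, 15.51]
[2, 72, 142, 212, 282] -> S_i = 2 + 70*i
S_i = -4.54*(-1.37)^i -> [-4.54, 6.22, -8.52, 11.67, -15.99]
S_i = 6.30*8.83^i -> [6.3, 55.63, 491.2, 4337.33, 38298.64]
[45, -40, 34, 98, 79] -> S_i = Random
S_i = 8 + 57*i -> [8, 65, 122, 179, 236]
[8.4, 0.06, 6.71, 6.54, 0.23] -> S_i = Random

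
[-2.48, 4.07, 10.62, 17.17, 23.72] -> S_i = -2.48 + 6.55*i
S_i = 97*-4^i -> [97, -388, 1552, -6208, 24832]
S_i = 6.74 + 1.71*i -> [6.74, 8.45, 10.16, 11.87, 13.58]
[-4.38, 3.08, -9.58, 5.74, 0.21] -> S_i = Random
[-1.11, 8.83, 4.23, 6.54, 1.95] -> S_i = Random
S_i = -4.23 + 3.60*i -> [-4.23, -0.63, 2.97, 6.57, 10.17]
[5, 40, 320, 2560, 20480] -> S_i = 5*8^i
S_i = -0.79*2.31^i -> [-0.79, -1.82, -4.22, -9.74, -22.49]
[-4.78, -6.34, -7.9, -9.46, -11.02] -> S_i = -4.78 + -1.56*i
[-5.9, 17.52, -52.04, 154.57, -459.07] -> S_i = -5.90*(-2.97)^i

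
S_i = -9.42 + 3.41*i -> [-9.42, -6.01, -2.6, 0.81, 4.22]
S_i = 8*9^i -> [8, 72, 648, 5832, 52488]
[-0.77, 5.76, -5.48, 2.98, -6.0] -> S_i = Random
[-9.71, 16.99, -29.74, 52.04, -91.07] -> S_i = -9.71*(-1.75)^i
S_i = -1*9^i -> [-1, -9, -81, -729, -6561]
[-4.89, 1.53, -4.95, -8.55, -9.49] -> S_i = Random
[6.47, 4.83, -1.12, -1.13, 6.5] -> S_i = Random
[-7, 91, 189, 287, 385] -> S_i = -7 + 98*i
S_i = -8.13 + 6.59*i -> [-8.13, -1.54, 5.05, 11.64, 18.23]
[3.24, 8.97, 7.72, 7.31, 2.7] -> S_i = Random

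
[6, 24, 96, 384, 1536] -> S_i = 6*4^i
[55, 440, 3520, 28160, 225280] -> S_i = 55*8^i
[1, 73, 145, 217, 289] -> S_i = 1 + 72*i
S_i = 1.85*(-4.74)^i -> [1.85, -8.77, 41.57, -197.02, 933.87]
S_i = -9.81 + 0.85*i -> [-9.81, -8.96, -8.11, -7.26, -6.41]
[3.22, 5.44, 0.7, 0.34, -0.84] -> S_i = Random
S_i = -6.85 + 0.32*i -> [-6.85, -6.53, -6.21, -5.89, -5.57]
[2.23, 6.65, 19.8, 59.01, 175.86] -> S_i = 2.23*2.98^i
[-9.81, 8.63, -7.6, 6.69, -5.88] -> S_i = -9.81*(-0.88)^i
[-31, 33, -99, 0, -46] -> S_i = Random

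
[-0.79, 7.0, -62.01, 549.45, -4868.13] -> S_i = -0.79*(-8.86)^i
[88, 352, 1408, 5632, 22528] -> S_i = 88*4^i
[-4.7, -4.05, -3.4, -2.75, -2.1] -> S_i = -4.70 + 0.65*i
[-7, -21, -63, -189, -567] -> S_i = -7*3^i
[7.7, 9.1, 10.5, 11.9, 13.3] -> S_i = 7.70 + 1.40*i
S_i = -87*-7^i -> [-87, 609, -4263, 29841, -208887]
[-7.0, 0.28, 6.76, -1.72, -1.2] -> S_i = Random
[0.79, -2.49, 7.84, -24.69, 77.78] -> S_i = 0.79*(-3.15)^i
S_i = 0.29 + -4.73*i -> [0.29, -4.44, -9.17, -13.9, -18.63]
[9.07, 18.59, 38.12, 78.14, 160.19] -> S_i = 9.07*2.05^i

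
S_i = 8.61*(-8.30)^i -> [8.61, -71.46, 593.14, -4923.09, 40861.61]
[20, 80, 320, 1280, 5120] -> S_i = 20*4^i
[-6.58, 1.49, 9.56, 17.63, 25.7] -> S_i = -6.58 + 8.07*i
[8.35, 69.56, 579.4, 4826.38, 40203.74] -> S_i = 8.35*8.33^i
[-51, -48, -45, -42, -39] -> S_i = -51 + 3*i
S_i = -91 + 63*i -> [-91, -28, 35, 98, 161]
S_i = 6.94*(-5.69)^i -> [6.94, -39.49, 224.69, -1278.49, 7274.59]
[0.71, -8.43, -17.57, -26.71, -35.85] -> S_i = 0.71 + -9.14*i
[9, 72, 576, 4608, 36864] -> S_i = 9*8^i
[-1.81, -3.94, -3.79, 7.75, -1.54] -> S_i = Random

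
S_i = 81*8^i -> [81, 648, 5184, 41472, 331776]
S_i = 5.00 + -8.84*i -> [5.0, -3.84, -12.68, -21.52, -30.36]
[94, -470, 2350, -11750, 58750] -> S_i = 94*-5^i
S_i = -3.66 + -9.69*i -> [-3.66, -13.35, -23.04, -32.73, -42.42]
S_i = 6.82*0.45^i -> [6.82, 3.07, 1.38, 0.62, 0.28]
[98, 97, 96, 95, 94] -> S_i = 98 + -1*i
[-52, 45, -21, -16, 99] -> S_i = Random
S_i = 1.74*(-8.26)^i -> [1.74, -14.37, 118.72, -980.59, 8099.71]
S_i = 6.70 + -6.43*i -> [6.7, 0.27, -6.16, -12.59, -19.02]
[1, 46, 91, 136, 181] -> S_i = 1 + 45*i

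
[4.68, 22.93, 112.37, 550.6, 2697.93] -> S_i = 4.68*4.90^i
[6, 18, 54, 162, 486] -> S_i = 6*3^i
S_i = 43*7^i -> [43, 301, 2107, 14749, 103243]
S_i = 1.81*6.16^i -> [1.81, 11.15, 68.68, 423.08, 2606.16]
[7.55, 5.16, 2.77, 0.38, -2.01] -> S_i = 7.55 + -2.39*i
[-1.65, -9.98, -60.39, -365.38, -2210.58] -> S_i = -1.65*6.05^i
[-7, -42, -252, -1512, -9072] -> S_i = -7*6^i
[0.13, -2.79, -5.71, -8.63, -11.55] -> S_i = 0.13 + -2.92*i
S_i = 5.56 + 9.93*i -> [5.56, 15.49, 25.42, 35.35, 45.28]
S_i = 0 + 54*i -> [0, 54, 108, 162, 216]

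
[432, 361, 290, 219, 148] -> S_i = 432 + -71*i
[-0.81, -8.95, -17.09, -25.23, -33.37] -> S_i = -0.81 + -8.14*i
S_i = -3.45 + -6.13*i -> [-3.45, -9.58, -15.71, -21.84, -27.97]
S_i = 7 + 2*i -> [7, 9, 11, 13, 15]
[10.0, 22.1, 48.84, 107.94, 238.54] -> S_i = 10.00*2.21^i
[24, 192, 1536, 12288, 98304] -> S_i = 24*8^i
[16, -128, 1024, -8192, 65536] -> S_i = 16*-8^i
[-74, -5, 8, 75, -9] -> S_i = Random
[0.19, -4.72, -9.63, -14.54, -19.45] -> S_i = 0.19 + -4.91*i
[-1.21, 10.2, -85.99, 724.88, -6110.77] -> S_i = -1.21*(-8.43)^i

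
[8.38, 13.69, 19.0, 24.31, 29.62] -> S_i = 8.38 + 5.31*i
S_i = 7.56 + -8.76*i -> [7.56, -1.2, -9.96, -18.72, -27.48]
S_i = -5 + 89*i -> [-5, 84, 173, 262, 351]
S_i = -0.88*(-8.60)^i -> [-0.88, 7.57, -65.08, 559.73, -4813.67]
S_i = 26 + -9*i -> [26, 17, 8, -1, -10]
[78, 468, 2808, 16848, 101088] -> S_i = 78*6^i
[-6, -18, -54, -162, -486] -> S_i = -6*3^i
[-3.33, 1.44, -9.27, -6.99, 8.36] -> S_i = Random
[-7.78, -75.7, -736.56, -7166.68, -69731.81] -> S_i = -7.78*9.73^i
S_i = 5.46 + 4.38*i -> [5.46, 9.84, 14.22, 18.6, 22.98]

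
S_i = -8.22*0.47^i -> [-8.22, -3.86, -1.82, -0.85, -0.4]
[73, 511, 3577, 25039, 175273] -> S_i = 73*7^i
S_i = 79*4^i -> [79, 316, 1264, 5056, 20224]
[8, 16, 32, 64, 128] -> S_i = 8*2^i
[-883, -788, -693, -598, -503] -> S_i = -883 + 95*i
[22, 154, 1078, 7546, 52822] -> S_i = 22*7^i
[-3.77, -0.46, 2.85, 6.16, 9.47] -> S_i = -3.77 + 3.31*i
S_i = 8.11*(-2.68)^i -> [8.11, -21.73, 58.25, -156.11, 418.37]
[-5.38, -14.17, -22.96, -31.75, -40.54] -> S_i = -5.38 + -8.79*i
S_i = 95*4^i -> [95, 380, 1520, 6080, 24320]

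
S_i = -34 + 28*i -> [-34, -6, 22, 50, 78]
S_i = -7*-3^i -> [-7, 21, -63, 189, -567]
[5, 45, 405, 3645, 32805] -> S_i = 5*9^i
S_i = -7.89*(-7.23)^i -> [-7.89, 57.04, -412.43, 2981.89, -21559.08]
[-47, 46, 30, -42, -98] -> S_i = Random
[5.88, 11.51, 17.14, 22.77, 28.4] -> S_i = 5.88 + 5.63*i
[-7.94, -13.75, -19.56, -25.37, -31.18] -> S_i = -7.94 + -5.81*i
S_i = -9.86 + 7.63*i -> [-9.86, -2.23, 5.4, 13.03, 20.66]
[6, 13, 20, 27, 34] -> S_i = 6 + 7*i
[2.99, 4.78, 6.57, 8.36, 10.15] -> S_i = 2.99 + 1.79*i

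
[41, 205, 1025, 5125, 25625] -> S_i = 41*5^i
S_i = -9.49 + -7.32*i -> [-9.49, -16.81, -24.13, -31.45, -38.77]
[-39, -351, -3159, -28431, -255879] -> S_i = -39*9^i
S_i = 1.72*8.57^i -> [1.72, 14.74, 126.33, 1082.61, 9277.94]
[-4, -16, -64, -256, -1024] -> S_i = -4*4^i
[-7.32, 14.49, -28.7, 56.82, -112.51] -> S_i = -7.32*(-1.98)^i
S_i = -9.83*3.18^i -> [-9.83, -31.26, -99.4, -316.11, -1005.22]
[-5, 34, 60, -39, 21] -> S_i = Random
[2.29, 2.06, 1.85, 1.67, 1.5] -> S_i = 2.29*0.90^i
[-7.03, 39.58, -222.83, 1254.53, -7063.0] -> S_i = -7.03*(-5.63)^i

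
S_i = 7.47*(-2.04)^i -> [7.47, -15.24, 31.09, -63.42, 129.37]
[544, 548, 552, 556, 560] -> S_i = 544 + 4*i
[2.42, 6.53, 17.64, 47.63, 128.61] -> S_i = 2.42*2.70^i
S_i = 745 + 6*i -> [745, 751, 757, 763, 769]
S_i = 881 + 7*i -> [881, 888, 895, 902, 909]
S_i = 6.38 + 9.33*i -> [6.38, 15.71, 25.04, 34.37, 43.7]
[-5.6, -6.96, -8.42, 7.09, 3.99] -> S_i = Random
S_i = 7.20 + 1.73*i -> [7.2, 8.93, 10.66, 12.39, 14.12]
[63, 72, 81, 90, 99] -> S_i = 63 + 9*i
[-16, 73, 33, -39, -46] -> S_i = Random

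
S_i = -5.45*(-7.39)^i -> [-5.45, 40.28, -297.64, 2199.53, -16254.52]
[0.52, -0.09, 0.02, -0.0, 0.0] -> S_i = 0.52*(-0.17)^i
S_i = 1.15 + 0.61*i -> [1.15, 1.76, 2.37, 2.98, 3.59]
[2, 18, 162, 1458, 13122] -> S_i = 2*9^i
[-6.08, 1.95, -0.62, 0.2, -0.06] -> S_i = -6.08*(-0.32)^i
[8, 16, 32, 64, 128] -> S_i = 8*2^i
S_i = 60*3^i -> [60, 180, 540, 1620, 4860]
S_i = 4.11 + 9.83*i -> [4.11, 13.94, 23.77, 33.6, 43.43]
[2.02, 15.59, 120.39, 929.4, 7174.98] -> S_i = 2.02*7.72^i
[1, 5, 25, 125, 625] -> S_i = 1*5^i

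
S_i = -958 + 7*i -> [-958, -951, -944, -937, -930]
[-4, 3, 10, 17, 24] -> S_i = -4 + 7*i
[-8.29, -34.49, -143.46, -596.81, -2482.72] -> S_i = -8.29*4.16^i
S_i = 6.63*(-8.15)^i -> [6.63, -54.03, 440.38, -3589.11, 29251.22]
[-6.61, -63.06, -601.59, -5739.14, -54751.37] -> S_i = -6.61*9.54^i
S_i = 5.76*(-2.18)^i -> [5.76, -12.56, 27.37, -59.67, 130.09]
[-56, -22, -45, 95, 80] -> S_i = Random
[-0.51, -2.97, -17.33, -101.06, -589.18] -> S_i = -0.51*5.83^i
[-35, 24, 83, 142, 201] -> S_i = -35 + 59*i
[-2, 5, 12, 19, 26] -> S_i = -2 + 7*i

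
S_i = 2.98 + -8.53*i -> [2.98, -5.55, -14.08, -22.61, -31.14]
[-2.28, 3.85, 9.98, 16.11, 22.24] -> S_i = -2.28 + 6.13*i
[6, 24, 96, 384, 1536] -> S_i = 6*4^i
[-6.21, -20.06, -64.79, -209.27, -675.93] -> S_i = -6.21*3.23^i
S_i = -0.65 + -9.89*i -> [-0.65, -10.54, -20.43, -30.32, -40.21]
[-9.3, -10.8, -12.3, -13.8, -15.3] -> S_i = -9.30 + -1.50*i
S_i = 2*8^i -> [2, 16, 128, 1024, 8192]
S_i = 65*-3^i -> [65, -195, 585, -1755, 5265]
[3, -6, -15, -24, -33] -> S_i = 3 + -9*i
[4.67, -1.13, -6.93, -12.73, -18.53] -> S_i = 4.67 + -5.80*i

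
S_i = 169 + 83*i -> [169, 252, 335, 418, 501]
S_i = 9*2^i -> [9, 18, 36, 72, 144]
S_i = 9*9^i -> [9, 81, 729, 6561, 59049]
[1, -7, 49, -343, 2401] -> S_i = 1*-7^i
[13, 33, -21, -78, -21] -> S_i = Random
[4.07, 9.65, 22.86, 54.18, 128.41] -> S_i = 4.07*2.37^i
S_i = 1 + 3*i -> [1, 4, 7, 10, 13]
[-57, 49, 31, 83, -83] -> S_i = Random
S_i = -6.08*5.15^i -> [-6.08, -31.31, -161.26, -830.47, -4276.93]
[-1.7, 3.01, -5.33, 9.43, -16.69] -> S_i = -1.70*(-1.77)^i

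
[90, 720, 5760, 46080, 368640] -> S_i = 90*8^i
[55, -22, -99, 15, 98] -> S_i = Random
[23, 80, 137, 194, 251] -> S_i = 23 + 57*i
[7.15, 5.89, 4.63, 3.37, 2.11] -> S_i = 7.15 + -1.26*i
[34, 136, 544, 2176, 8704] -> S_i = 34*4^i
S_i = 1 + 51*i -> [1, 52, 103, 154, 205]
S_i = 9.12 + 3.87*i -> [9.12, 12.99, 16.86, 20.73, 24.6]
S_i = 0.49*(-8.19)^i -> [0.49, -4.01, 32.87, -269.18, 2204.61]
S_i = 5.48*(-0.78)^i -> [5.48, -4.27, 3.33, -2.6, 2.03]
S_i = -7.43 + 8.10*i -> [-7.43, 0.67, 8.77, 16.87, 24.97]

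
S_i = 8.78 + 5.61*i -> [8.78, 14.39, 20.0, 25.61, 31.22]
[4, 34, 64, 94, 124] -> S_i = 4 + 30*i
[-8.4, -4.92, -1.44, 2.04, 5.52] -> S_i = -8.40 + 3.48*i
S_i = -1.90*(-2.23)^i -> [-1.9, 4.24, -9.45, 21.07, -46.99]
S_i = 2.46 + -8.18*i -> [2.46, -5.72, -13.9, -22.08, -30.26]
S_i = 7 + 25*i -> [7, 32, 57, 82, 107]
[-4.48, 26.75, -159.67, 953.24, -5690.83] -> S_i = -4.48*(-5.97)^i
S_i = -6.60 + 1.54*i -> [-6.6, -5.06, -3.52, -1.98, -0.44]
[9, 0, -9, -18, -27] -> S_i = 9 + -9*i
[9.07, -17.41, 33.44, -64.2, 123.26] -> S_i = 9.07*(-1.92)^i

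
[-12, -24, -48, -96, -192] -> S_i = -12*2^i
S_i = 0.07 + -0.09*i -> [0.07, -0.02, -0.11, -0.2, -0.29]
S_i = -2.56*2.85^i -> [-2.56, -7.3, -20.79, -59.26, -168.9]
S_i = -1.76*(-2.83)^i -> [-1.76, 4.98, -14.1, 39.89, -112.89]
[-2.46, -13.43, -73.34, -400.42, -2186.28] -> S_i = -2.46*5.46^i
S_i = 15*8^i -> [15, 120, 960, 7680, 61440]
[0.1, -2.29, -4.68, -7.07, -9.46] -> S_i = 0.10 + -2.39*i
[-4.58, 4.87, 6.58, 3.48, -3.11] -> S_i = Random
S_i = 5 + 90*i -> [5, 95, 185, 275, 365]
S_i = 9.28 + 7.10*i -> [9.28, 16.38, 23.48, 30.58, 37.68]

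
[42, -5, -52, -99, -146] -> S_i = 42 + -47*i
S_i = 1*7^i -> [1, 7, 49, 343, 2401]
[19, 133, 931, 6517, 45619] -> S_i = 19*7^i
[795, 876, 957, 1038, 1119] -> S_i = 795 + 81*i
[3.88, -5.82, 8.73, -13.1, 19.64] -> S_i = 3.88*(-1.50)^i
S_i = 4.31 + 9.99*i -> [4.31, 14.3, 24.29, 34.28, 44.27]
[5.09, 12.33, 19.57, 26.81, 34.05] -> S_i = 5.09 + 7.24*i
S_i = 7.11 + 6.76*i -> [7.11, 13.87, 20.63, 27.39, 34.15]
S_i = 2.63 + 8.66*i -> [2.63, 11.29, 19.95, 28.61, 37.27]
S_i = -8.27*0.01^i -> [-8.27, -0.08, -0.0, -0.0, -0.0]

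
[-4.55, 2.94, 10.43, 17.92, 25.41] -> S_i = -4.55 + 7.49*i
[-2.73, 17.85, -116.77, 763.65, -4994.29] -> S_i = -2.73*(-6.54)^i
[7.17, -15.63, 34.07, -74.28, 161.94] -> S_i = 7.17*(-2.18)^i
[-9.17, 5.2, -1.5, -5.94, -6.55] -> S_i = Random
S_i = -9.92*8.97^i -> [-9.92, -88.98, -798.17, -7159.6, -64221.65]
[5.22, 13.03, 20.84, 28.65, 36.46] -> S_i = 5.22 + 7.81*i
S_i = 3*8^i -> [3, 24, 192, 1536, 12288]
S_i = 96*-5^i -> [96, -480, 2400, -12000, 60000]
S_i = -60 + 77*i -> [-60, 17, 94, 171, 248]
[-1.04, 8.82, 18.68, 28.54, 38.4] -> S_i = -1.04 + 9.86*i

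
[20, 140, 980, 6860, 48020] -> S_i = 20*7^i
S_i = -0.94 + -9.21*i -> [-0.94, -10.15, -19.36, -28.57, -37.78]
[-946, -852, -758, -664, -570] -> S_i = -946 + 94*i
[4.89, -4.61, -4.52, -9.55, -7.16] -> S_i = Random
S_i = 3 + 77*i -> [3, 80, 157, 234, 311]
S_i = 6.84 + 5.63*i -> [6.84, 12.47, 18.1, 23.73, 29.36]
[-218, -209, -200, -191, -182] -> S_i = -218 + 9*i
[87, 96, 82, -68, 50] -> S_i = Random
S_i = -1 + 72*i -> [-1, 71, 143, 215, 287]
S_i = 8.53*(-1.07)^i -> [8.53, -9.13, 9.77, -10.45, 11.18]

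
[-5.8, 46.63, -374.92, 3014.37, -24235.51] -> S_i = -5.80*(-8.04)^i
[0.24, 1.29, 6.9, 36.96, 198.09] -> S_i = 0.24*5.36^i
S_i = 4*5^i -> [4, 20, 100, 500, 2500]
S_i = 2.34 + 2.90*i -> [2.34, 5.24, 8.14, 11.04, 13.94]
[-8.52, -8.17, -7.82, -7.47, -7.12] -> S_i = -8.52 + 0.35*i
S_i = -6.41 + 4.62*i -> [-6.41, -1.79, 2.83, 7.45, 12.07]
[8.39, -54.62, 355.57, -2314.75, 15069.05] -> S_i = 8.39*(-6.51)^i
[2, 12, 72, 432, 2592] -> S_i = 2*6^i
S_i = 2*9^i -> [2, 18, 162, 1458, 13122]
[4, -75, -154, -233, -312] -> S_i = 4 + -79*i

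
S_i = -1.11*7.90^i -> [-1.11, -8.77, -69.28, -547.27, -4323.46]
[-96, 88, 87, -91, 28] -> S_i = Random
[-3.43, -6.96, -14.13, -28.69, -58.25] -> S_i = -3.43*2.03^i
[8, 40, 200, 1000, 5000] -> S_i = 8*5^i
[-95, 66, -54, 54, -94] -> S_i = Random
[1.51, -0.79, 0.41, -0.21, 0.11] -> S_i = 1.51*(-0.52)^i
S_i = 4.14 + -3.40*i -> [4.14, 0.74, -2.66, -6.06, -9.46]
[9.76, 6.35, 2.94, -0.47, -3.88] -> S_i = 9.76 + -3.41*i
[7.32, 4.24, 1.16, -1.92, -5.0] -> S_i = 7.32 + -3.08*i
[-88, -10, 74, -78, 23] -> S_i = Random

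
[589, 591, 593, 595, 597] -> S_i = 589 + 2*i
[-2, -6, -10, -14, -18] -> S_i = -2 + -4*i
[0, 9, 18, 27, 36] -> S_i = 0 + 9*i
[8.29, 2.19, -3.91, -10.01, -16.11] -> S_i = 8.29 + -6.10*i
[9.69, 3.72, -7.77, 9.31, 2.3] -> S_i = Random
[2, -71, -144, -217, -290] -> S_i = 2 + -73*i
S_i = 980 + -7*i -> [980, 973, 966, 959, 952]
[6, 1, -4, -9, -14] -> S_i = 6 + -5*i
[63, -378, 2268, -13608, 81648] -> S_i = 63*-6^i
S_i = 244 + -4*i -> [244, 240, 236, 232, 228]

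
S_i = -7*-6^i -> [-7, 42, -252, 1512, -9072]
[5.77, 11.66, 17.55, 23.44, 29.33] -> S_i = 5.77 + 5.89*i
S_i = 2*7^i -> [2, 14, 98, 686, 4802]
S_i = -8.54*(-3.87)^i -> [-8.54, 33.05, -127.9, 494.98, -1915.59]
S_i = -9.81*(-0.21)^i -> [-9.81, 2.06, -0.43, 0.09, -0.02]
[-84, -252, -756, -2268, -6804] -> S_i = -84*3^i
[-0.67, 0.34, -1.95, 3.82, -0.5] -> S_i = Random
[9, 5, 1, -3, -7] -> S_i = 9 + -4*i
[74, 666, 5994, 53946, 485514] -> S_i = 74*9^i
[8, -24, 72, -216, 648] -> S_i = 8*-3^i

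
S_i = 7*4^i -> [7, 28, 112, 448, 1792]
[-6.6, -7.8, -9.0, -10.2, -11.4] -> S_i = -6.60 + -1.20*i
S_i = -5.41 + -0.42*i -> [-5.41, -5.83, -6.25, -6.67, -7.09]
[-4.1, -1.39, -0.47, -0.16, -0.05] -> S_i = -4.10*0.34^i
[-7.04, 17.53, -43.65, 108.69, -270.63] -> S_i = -7.04*(-2.49)^i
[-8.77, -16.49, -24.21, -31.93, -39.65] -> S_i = -8.77 + -7.72*i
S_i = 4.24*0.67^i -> [4.24, 2.84, 1.9, 1.28, 0.85]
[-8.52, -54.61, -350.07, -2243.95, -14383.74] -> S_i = -8.52*6.41^i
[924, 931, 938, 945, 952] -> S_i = 924 + 7*i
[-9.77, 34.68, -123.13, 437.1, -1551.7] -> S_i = -9.77*(-3.55)^i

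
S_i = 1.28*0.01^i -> [1.28, 0.01, 0.0, 0.0, 0.0]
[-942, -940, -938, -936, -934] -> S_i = -942 + 2*i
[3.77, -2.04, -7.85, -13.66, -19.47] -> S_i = 3.77 + -5.81*i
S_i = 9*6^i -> [9, 54, 324, 1944, 11664]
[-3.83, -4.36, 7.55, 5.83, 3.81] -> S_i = Random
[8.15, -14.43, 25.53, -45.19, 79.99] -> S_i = 8.15*(-1.77)^i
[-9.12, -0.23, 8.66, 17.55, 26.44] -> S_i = -9.12 + 8.89*i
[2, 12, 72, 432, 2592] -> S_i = 2*6^i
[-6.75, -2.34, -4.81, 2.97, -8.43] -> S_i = Random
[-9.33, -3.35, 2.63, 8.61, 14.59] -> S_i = -9.33 + 5.98*i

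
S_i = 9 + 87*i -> [9, 96, 183, 270, 357]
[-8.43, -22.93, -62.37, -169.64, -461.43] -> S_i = -8.43*2.72^i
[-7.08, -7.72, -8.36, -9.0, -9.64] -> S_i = -7.08 + -0.64*i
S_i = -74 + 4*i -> [-74, -70, -66, -62, -58]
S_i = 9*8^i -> [9, 72, 576, 4608, 36864]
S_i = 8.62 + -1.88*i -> [8.62, 6.74, 4.86, 2.98, 1.1]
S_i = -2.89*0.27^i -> [-2.89, -0.78, -0.21, -0.06, -0.02]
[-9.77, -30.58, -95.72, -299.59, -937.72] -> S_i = -9.77*3.13^i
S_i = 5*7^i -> [5, 35, 245, 1715, 12005]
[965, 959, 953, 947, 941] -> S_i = 965 + -6*i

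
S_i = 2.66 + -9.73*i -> [2.66, -7.07, -16.8, -26.53, -36.26]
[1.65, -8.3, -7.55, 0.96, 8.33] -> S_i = Random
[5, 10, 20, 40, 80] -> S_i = 5*2^i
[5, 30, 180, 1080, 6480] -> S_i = 5*6^i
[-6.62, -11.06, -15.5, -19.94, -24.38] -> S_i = -6.62 + -4.44*i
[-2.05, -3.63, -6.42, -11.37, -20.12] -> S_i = -2.05*1.77^i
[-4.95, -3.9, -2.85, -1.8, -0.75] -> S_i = -4.95 + 1.05*i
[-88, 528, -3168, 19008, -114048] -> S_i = -88*-6^i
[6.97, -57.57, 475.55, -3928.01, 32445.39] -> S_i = 6.97*(-8.26)^i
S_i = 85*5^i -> [85, 425, 2125, 10625, 53125]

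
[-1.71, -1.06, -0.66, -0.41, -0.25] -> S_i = -1.71*0.62^i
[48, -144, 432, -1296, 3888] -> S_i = 48*-3^i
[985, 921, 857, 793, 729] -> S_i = 985 + -64*i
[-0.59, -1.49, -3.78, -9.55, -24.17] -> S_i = -0.59*2.53^i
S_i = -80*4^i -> [-80, -320, -1280, -5120, -20480]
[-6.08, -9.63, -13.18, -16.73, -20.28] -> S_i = -6.08 + -3.55*i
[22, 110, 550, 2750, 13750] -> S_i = 22*5^i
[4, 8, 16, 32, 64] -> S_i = 4*2^i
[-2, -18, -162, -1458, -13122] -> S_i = -2*9^i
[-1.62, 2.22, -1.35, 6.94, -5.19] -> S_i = Random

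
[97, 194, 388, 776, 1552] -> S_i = 97*2^i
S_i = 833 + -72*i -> [833, 761, 689, 617, 545]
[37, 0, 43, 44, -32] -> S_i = Random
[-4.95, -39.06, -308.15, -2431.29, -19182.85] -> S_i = -4.95*7.89^i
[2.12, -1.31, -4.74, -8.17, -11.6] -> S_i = 2.12 + -3.43*i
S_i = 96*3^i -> [96, 288, 864, 2592, 7776]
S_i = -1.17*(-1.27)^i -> [-1.17, 1.49, -1.89, 2.4, -3.04]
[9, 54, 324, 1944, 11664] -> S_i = 9*6^i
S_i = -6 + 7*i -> [-6, 1, 8, 15, 22]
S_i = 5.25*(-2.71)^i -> [5.25, -14.23, 38.56, -104.49, 283.16]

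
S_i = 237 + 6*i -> [237, 243, 249, 255, 261]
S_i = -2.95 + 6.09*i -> [-2.95, 3.14, 9.23, 15.32, 21.41]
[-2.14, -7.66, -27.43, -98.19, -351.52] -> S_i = -2.14*3.58^i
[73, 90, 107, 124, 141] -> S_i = 73 + 17*i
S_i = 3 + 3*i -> [3, 6, 9, 12, 15]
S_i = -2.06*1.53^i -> [-2.06, -3.15, -4.82, -7.38, -11.29]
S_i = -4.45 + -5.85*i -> [-4.45, -10.3, -16.15, -22.0, -27.85]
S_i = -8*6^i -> [-8, -48, -288, -1728, -10368]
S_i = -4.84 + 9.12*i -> [-4.84, 4.28, 13.4, 22.52, 31.64]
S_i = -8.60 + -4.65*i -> [-8.6, -13.25, -17.9, -22.55, -27.2]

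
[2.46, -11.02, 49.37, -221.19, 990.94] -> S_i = 2.46*(-4.48)^i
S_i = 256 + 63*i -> [256, 319, 382, 445, 508]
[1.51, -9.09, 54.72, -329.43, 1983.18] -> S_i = 1.51*(-6.02)^i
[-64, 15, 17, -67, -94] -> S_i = Random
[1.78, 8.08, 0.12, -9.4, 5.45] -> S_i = Random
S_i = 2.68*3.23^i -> [2.68, 8.66, 27.96, 90.31, 291.71]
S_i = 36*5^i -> [36, 180, 900, 4500, 22500]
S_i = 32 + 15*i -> [32, 47, 62, 77, 92]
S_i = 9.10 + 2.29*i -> [9.1, 11.39, 13.68, 15.97, 18.26]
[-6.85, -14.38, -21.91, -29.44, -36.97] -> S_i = -6.85 + -7.53*i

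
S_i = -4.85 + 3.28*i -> [-4.85, -1.57, 1.71, 4.99, 8.27]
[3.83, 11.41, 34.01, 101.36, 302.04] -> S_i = 3.83*2.98^i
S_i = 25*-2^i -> [25, -50, 100, -200, 400]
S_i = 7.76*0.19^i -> [7.76, 1.47, 0.28, 0.05, 0.01]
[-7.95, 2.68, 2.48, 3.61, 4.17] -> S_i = Random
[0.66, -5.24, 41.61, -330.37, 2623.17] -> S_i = 0.66*(-7.94)^i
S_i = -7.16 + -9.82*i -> [-7.16, -16.98, -26.8, -36.62, -46.44]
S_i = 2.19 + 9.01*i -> [2.19, 11.2, 20.21, 29.22, 38.23]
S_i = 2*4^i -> [2, 8, 32, 128, 512]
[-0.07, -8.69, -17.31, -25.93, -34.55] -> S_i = -0.07 + -8.62*i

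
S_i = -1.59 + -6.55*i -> [-1.59, -8.14, -14.69, -21.24, -27.79]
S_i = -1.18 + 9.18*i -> [-1.18, 8.0, 17.18, 26.36, 35.54]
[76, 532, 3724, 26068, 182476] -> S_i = 76*7^i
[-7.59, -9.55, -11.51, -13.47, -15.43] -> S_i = -7.59 + -1.96*i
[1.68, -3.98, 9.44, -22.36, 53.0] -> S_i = 1.68*(-2.37)^i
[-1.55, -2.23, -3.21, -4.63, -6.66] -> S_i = -1.55*1.44^i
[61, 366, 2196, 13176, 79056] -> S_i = 61*6^i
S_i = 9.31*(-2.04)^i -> [9.31, -18.99, 38.74, -79.04, 161.24]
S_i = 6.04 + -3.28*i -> [6.04, 2.76, -0.52, -3.8, -7.08]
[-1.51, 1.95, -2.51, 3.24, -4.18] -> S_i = -1.51*(-1.29)^i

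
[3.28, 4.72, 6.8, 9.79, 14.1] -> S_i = 3.28*1.44^i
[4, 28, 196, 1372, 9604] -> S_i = 4*7^i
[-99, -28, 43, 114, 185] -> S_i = -99 + 71*i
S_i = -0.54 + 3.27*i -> [-0.54, 2.73, 6.0, 9.27, 12.54]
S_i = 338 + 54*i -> [338, 392, 446, 500, 554]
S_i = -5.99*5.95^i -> [-5.99, -35.64, -212.06, -1261.76, -7507.49]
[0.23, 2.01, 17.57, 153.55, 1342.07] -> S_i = 0.23*8.74^i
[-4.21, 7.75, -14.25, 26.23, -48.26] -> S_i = -4.21*(-1.84)^i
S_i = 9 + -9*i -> [9, 0, -9, -18, -27]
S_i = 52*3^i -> [52, 156, 468, 1404, 4212]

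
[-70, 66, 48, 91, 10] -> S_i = Random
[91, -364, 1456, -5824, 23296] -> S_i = 91*-4^i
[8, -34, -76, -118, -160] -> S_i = 8 + -42*i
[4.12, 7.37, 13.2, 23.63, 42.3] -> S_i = 4.12*1.79^i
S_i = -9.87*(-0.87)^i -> [-9.87, 8.59, -7.47, 6.5, -5.65]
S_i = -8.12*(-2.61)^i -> [-8.12, 21.19, -55.31, 144.37, -376.81]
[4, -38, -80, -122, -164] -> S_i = 4 + -42*i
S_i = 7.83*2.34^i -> [7.83, 18.32, 42.87, 100.33, 234.76]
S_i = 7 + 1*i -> [7, 8, 9, 10, 11]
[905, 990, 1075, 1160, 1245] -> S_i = 905 + 85*i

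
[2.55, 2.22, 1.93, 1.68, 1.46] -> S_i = 2.55*0.87^i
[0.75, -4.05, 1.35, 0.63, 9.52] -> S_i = Random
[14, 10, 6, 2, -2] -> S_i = 14 + -4*i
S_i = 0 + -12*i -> [0, -12, -24, -36, -48]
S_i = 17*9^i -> [17, 153, 1377, 12393, 111537]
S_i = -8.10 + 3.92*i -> [-8.1, -4.18, -0.26, 3.66, 7.58]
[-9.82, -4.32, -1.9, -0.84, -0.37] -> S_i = -9.82*0.44^i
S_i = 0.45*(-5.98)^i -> [0.45, -2.69, 16.09, -96.23, 575.46]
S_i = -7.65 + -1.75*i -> [-7.65, -9.4, -11.15, -12.9, -14.65]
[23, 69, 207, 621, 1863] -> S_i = 23*3^i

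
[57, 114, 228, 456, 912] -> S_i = 57*2^i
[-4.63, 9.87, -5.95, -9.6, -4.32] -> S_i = Random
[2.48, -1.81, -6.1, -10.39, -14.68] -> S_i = 2.48 + -4.29*i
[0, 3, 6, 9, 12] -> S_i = 0 + 3*i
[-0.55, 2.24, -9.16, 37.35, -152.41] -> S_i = -0.55*(-4.08)^i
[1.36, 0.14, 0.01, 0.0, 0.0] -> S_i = 1.36*0.10^i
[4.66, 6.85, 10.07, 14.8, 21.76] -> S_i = 4.66*1.47^i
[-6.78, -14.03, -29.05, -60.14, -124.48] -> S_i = -6.78*2.07^i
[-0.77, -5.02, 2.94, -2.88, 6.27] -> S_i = Random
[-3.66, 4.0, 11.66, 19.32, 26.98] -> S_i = -3.66 + 7.66*i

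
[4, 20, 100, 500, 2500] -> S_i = 4*5^i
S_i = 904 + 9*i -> [904, 913, 922, 931, 940]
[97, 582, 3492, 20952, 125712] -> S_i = 97*6^i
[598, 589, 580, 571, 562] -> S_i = 598 + -9*i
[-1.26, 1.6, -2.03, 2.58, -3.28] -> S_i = -1.26*(-1.27)^i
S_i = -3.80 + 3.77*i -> [-3.8, -0.03, 3.74, 7.51, 11.28]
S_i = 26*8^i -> [26, 208, 1664, 13312, 106496]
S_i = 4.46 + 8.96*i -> [4.46, 13.42, 22.38, 31.34, 40.3]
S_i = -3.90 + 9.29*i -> [-3.9, 5.39, 14.68, 23.97, 33.26]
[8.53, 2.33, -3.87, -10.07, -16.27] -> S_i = 8.53 + -6.20*i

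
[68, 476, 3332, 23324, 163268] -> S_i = 68*7^i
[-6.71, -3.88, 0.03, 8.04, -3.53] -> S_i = Random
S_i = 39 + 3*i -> [39, 42, 45, 48, 51]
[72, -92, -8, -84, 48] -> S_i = Random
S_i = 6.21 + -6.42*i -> [6.21, -0.21, -6.63, -13.05, -19.47]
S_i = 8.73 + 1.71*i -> [8.73, 10.44, 12.15, 13.86, 15.57]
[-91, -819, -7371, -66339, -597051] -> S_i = -91*9^i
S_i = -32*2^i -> [-32, -64, -128, -256, -512]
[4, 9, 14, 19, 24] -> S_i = 4 + 5*i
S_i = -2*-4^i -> [-2, 8, -32, 128, -512]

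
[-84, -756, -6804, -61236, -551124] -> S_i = -84*9^i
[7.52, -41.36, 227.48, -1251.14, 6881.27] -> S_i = 7.52*(-5.50)^i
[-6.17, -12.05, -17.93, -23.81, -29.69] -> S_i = -6.17 + -5.88*i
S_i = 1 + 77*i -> [1, 78, 155, 232, 309]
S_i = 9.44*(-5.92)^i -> [9.44, -55.88, 330.84, -1958.56, 11594.68]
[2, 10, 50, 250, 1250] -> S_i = 2*5^i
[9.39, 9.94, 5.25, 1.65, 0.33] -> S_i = Random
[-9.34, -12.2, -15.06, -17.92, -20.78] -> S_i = -9.34 + -2.86*i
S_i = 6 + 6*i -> [6, 12, 18, 24, 30]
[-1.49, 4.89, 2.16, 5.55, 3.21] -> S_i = Random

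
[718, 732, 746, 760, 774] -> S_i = 718 + 14*i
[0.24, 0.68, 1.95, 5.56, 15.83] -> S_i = 0.24*2.85^i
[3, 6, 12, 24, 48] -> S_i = 3*2^i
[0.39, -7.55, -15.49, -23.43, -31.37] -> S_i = 0.39 + -7.94*i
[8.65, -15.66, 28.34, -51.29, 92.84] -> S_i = 8.65*(-1.81)^i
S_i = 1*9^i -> [1, 9, 81, 729, 6561]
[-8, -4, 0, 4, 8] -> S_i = -8 + 4*i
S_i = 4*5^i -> [4, 20, 100, 500, 2500]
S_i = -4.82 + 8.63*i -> [-4.82, 3.81, 12.44, 21.07, 29.7]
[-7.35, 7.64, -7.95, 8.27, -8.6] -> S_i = -7.35*(-1.04)^i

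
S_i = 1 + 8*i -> [1, 9, 17, 25, 33]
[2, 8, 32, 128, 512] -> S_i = 2*4^i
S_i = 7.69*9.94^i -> [7.69, 76.44, 759.8, 7552.41, 75070.94]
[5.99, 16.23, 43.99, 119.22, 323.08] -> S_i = 5.99*2.71^i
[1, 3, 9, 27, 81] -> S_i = 1*3^i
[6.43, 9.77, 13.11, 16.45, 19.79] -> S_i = 6.43 + 3.34*i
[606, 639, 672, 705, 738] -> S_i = 606 + 33*i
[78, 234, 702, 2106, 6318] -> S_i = 78*3^i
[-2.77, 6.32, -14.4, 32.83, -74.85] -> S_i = -2.77*(-2.28)^i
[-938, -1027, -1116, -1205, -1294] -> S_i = -938 + -89*i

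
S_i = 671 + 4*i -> [671, 675, 679, 683, 687]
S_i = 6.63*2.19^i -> [6.63, 14.52, 31.8, 69.64, 152.51]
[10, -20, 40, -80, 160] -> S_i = 10*-2^i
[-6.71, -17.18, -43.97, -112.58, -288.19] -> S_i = -6.71*2.56^i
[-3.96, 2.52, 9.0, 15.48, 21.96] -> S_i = -3.96 + 6.48*i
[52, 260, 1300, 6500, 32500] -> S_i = 52*5^i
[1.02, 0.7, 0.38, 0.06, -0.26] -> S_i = 1.02 + -0.32*i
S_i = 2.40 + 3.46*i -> [2.4, 5.86, 9.32, 12.78, 16.24]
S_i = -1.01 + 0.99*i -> [-1.01, -0.02, 0.97, 1.96, 2.95]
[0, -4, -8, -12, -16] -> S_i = 0 + -4*i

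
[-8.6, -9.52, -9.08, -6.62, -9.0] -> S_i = Random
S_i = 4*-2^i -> [4, -8, 16, -32, 64]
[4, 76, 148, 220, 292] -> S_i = 4 + 72*i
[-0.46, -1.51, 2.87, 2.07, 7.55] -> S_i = Random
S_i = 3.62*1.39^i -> [3.62, 5.03, 6.99, 9.72, 13.51]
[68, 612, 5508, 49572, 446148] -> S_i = 68*9^i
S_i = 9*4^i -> [9, 36, 144, 576, 2304]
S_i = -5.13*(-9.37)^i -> [-5.13, 48.07, -450.4, 4220.23, -39543.56]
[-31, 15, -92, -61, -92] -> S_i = Random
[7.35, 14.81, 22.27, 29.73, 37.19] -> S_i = 7.35 + 7.46*i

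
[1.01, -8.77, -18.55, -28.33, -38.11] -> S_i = 1.01 + -9.78*i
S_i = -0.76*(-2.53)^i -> [-0.76, 1.92, -4.86, 12.31, -31.14]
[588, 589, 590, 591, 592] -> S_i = 588 + 1*i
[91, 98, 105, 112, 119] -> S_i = 91 + 7*i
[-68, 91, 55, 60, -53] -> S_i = Random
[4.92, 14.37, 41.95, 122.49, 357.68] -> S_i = 4.92*2.92^i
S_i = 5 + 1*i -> [5, 6, 7, 8, 9]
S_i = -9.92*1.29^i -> [-9.92, -12.8, -16.51, -21.3, -27.47]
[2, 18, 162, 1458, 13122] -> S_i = 2*9^i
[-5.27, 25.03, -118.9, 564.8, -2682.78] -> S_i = -5.27*(-4.75)^i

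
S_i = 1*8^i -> [1, 8, 64, 512, 4096]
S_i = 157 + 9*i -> [157, 166, 175, 184, 193]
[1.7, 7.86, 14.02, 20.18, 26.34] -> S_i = 1.70 + 6.16*i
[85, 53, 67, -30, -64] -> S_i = Random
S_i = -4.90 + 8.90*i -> [-4.9, 4.0, 12.9, 21.8, 30.7]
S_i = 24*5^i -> [24, 120, 600, 3000, 15000]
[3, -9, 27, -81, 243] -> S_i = 3*-3^i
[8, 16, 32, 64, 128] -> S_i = 8*2^i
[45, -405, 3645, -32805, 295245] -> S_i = 45*-9^i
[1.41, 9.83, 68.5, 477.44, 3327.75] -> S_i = 1.41*6.97^i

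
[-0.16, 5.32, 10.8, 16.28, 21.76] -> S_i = -0.16 + 5.48*i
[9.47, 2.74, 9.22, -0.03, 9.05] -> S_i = Random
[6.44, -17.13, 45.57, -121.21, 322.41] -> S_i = 6.44*(-2.66)^i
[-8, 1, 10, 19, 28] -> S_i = -8 + 9*i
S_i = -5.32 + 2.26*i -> [-5.32, -3.06, -0.8, 1.46, 3.72]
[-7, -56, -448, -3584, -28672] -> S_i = -7*8^i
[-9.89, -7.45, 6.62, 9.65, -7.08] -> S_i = Random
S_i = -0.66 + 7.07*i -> [-0.66, 6.41, 13.48, 20.55, 27.62]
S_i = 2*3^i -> [2, 6, 18, 54, 162]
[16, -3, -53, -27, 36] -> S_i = Random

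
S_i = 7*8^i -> [7, 56, 448, 3584, 28672]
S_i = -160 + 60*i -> [-160, -100, -40, 20, 80]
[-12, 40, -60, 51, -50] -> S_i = Random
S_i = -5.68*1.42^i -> [-5.68, -8.07, -11.45, -16.26, -23.09]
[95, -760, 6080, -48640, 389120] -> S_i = 95*-8^i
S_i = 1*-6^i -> [1, -6, 36, -216, 1296]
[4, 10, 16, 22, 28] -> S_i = 4 + 6*i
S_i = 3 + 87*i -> [3, 90, 177, 264, 351]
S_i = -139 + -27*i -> [-139, -166, -193, -220, -247]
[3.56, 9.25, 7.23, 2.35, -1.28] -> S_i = Random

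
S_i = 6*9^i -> [6, 54, 486, 4374, 39366]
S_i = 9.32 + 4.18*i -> [9.32, 13.5, 17.68, 21.86, 26.04]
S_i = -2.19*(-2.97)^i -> [-2.19, 6.5, -19.32, 57.37, -170.4]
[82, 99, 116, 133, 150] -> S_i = 82 + 17*i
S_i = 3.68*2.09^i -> [3.68, 7.69, 16.07, 33.6, 70.22]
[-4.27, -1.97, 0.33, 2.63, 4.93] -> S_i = -4.27 + 2.30*i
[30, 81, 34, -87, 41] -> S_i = Random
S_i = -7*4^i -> [-7, -28, -112, -448, -1792]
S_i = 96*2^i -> [96, 192, 384, 768, 1536]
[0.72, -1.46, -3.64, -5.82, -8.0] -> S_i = 0.72 + -2.18*i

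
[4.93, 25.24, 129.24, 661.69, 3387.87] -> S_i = 4.93*5.12^i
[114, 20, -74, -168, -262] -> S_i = 114 + -94*i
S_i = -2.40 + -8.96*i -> [-2.4, -11.36, -20.32, -29.28, -38.24]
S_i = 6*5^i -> [6, 30, 150, 750, 3750]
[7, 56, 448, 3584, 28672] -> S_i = 7*8^i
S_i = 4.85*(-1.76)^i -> [4.85, -8.54, 15.02, -26.44, 46.54]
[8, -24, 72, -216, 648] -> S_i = 8*-3^i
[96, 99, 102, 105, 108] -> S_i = 96 + 3*i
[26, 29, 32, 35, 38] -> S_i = 26 + 3*i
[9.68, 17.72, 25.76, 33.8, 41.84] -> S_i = 9.68 + 8.04*i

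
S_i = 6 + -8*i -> [6, -2, -10, -18, -26]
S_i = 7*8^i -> [7, 56, 448, 3584, 28672]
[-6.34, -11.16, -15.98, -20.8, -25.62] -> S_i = -6.34 + -4.82*i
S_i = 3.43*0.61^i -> [3.43, 2.09, 1.28, 0.78, 0.47]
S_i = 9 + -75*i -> [9, -66, -141, -216, -291]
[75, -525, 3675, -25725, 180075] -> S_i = 75*-7^i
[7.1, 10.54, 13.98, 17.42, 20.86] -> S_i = 7.10 + 3.44*i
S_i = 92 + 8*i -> [92, 100, 108, 116, 124]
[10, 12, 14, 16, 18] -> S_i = 10 + 2*i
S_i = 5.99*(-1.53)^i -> [5.99, -9.16, 14.02, -21.45, 32.82]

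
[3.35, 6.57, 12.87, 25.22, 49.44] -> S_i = 3.35*1.96^i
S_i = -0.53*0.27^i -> [-0.53, -0.14, -0.04, -0.01, -0.0]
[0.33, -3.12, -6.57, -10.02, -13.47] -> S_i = 0.33 + -3.45*i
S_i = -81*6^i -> [-81, -486, -2916, -17496, -104976]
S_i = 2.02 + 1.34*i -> [2.02, 3.36, 4.7, 6.04, 7.38]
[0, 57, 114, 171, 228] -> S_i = 0 + 57*i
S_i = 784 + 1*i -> [784, 785, 786, 787, 788]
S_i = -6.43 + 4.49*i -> [-6.43, -1.94, 2.55, 7.04, 11.53]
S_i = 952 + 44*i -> [952, 996, 1040, 1084, 1128]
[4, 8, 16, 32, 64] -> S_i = 4*2^i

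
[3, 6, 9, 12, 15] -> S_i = 3 + 3*i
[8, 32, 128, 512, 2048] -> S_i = 8*4^i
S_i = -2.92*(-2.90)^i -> [-2.92, 8.47, -24.56, 71.22, -206.53]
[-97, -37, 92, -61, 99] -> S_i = Random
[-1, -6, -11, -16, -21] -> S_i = -1 + -5*i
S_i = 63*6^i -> [63, 378, 2268, 13608, 81648]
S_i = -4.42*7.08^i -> [-4.42, -31.29, -221.56, -1568.64, -11105.94]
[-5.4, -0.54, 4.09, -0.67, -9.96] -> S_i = Random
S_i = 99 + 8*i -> [99, 107, 115, 123, 131]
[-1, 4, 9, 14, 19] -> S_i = -1 + 5*i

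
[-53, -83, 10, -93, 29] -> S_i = Random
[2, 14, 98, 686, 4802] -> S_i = 2*7^i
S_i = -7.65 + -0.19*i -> [-7.65, -7.84, -8.03, -8.22, -8.41]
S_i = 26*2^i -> [26, 52, 104, 208, 416]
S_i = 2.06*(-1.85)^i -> [2.06, -3.81, 7.05, -13.04, 24.13]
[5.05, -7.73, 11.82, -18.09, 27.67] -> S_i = 5.05*(-1.53)^i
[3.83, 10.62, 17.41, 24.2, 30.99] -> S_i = 3.83 + 6.79*i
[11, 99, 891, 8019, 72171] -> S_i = 11*9^i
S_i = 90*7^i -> [90, 630, 4410, 30870, 216090]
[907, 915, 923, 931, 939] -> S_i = 907 + 8*i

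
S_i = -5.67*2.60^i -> [-5.67, -14.74, -38.33, -99.66, -259.11]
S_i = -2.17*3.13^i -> [-2.17, -6.79, -21.26, -66.54, -208.27]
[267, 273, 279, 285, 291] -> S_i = 267 + 6*i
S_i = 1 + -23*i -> [1, -22, -45, -68, -91]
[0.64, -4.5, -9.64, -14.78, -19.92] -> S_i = 0.64 + -5.14*i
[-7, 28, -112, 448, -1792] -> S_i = -7*-4^i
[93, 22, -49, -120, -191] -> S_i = 93 + -71*i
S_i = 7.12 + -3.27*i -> [7.12, 3.85, 0.58, -2.69, -5.96]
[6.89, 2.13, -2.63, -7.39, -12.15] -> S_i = 6.89 + -4.76*i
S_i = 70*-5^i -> [70, -350, 1750, -8750, 43750]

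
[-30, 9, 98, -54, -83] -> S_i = Random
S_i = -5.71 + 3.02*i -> [-5.71, -2.69, 0.33, 3.35, 6.37]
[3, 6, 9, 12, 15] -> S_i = 3 + 3*i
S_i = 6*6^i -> [6, 36, 216, 1296, 7776]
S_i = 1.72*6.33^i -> [1.72, 10.89, 68.92, 436.25, 2761.49]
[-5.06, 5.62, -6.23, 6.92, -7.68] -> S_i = -5.06*(-1.11)^i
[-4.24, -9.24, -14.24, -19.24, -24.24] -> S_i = -4.24 + -5.00*i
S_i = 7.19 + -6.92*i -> [7.19, 0.27, -6.65, -13.57, -20.49]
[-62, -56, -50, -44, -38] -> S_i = -62 + 6*i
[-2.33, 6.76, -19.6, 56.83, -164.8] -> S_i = -2.33*(-2.90)^i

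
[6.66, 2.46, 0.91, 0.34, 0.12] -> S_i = 6.66*0.37^i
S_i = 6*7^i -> [6, 42, 294, 2058, 14406]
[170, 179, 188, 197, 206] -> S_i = 170 + 9*i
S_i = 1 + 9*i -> [1, 10, 19, 28, 37]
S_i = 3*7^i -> [3, 21, 147, 1029, 7203]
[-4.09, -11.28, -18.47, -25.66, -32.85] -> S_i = -4.09 + -7.19*i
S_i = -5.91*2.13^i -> [-5.91, -12.59, -26.81, -57.11, -121.65]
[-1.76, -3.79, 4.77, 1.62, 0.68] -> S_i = Random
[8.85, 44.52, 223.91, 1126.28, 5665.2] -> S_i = 8.85*5.03^i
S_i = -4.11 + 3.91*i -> [-4.11, -0.2, 3.71, 7.62, 11.53]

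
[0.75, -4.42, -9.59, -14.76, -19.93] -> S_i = 0.75 + -5.17*i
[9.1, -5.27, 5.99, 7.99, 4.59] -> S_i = Random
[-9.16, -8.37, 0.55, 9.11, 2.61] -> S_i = Random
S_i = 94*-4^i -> [94, -376, 1504, -6016, 24064]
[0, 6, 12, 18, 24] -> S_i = 0 + 6*i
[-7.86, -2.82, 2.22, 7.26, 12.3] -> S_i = -7.86 + 5.04*i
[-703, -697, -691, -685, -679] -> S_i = -703 + 6*i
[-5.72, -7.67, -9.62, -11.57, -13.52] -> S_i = -5.72 + -1.95*i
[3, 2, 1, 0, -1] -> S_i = 3 + -1*i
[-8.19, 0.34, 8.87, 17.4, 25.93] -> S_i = -8.19 + 8.53*i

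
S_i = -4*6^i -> [-4, -24, -144, -864, -5184]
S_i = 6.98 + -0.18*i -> [6.98, 6.8, 6.62, 6.44, 6.26]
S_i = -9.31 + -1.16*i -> [-9.31, -10.47, -11.63, -12.79, -13.95]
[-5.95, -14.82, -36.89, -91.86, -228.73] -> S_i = -5.95*2.49^i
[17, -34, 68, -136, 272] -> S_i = 17*-2^i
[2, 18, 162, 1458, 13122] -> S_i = 2*9^i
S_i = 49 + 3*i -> [49, 52, 55, 58, 61]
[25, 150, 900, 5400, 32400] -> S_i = 25*6^i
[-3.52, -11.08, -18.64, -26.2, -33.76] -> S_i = -3.52 + -7.56*i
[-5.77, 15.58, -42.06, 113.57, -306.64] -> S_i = -5.77*(-2.70)^i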